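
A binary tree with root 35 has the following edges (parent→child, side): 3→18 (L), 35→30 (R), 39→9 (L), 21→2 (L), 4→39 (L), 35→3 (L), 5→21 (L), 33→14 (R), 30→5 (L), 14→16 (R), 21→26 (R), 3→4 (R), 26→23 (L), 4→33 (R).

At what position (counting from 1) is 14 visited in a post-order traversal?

Post-order visits the left subtree, then the right subtree, then the node.
At 35: go left to 3.
  At 3: go left to 18.
    18 is a leaf — visit 18.
  At 3: go right to 4.
    At 4: go left to 39.
      At 39: go left to 9.
        9 is a leaf — visit 9.
      At 39: no right child.
      Visit 39.
    At 4: go right to 33.
      At 33: no left child.
      At 33: go right to 14.
        At 14: no left child.
        At 14: go right to 16.
          16 is a leaf — visit 16.
        Visit 14.
      Visit 33.
    Visit 4.
  Visit 3.
At 35: go right to 30.
  At 30: go left to 5.
    At 5: go left to 21.
      At 21: go left to 2.
        2 is a leaf — visit 2.
      At 21: go right to 26.
        At 26: go left to 23.
          23 is a leaf — visit 23.
        At 26: no right child.
        Visit 26.
      Visit 21.
    At 5: no right child.
    Visit 5.
  At 30: no right child.
  Visit 30.
Visit 35.
Full post-order sequence: 18, 9, 39, 16, 14, 33, 4, 3, 2, 23, 26, 21, 5, 30, 35.

5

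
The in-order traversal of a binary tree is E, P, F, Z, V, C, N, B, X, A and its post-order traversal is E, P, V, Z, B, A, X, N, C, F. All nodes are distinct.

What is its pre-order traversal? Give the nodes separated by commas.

The last element of post-order is the root; it splits in-order into left and right subtrees.
Root F: left subtree has 2 nodes {E, P}, right has 7 {Z, V, C, N, B, X, A}.
  Root P: left subtree has 1 node {E}, right has 0 { }.
  Root C: left subtree has 2 nodes {Z, V}, right has 4 {N, B, X, A}.
    Root Z: left subtree has 0 nodes { }, right has 1 {V}.
    Root N: left subtree has 0 nodes { }, right has 3 {B, X, A}.
      Root X: left subtree has 1 node {B}, right has 1 {A}.

F, P, E, C, Z, V, N, X, B, A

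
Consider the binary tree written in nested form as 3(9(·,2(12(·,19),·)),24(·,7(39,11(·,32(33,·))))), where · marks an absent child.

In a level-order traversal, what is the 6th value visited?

12

Level-order visits nodes level by level from the root, left to right within each level.
Level 0: 3
Level 1: 9, 24
Level 2: 2, 7
Level 3: 12, 39, 11
Level 4: 19, 32
Level 5: 33
Full level-order sequence: 3, 9, 24, 2, 7, 12, 39, 11, 19, 32, 33.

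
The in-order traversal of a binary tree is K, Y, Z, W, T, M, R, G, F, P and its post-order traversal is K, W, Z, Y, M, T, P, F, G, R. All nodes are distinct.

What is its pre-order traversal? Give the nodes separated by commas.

The last element of post-order is the root; it splits in-order into left and right subtrees.
Root R: left subtree has 6 nodes {K, Y, Z, W, T, M}, right has 3 {G, F, P}.
  Root T: left subtree has 4 nodes {K, Y, Z, W}, right has 1 {M}.
    Root Y: left subtree has 1 node {K}, right has 2 {Z, W}.
      Root Z: left subtree has 0 nodes { }, right has 1 {W}.
  Root G: left subtree has 0 nodes { }, right has 2 {F, P}.
    Root F: left subtree has 0 nodes { }, right has 1 {P}.

R, T, Y, K, Z, W, M, G, F, P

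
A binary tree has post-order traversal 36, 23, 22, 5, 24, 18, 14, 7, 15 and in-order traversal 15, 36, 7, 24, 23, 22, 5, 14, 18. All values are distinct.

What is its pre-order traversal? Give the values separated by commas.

15, 7, 36, 14, 24, 5, 22, 23, 18

The last element of post-order is the root; it splits in-order into left and right subtrees.
Root 15: left subtree has 0 nodes { }, right has 8 {36, 7, 24, 23, 22, 5, 14, 18}.
  Root 7: left subtree has 1 node {36}, right has 6 {24, 23, 22, 5, 14, 18}.
    Root 14: left subtree has 4 nodes {24, 23, 22, 5}, right has 1 {18}.
      Root 24: left subtree has 0 nodes { }, right has 3 {23, 22, 5}.
        Root 5: left subtree has 2 nodes {23, 22}, right has 0 { }.
          Root 22: left subtree has 1 node {23}, right has 0 { }.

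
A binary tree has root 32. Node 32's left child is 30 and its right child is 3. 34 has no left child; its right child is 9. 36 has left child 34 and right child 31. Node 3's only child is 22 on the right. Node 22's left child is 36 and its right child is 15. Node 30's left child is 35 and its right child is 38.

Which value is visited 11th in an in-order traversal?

15

In-order visits the left subtree, then the node, then the right subtree.
At 32: go left to 30.
  At 30: go left to 35.
    35 is a leaf — visit 35.
  Visit 30.
  At 30: go right to 38.
    38 is a leaf — visit 38.
Visit 32.
At 32: go right to 3.
  At 3: no left child.
  Visit 3.
  At 3: go right to 22.
    At 22: go left to 36.
      At 36: go left to 34.
        At 34: no left child.
        Visit 34.
        At 34: go right to 9.
          9 is a leaf — visit 9.
      Visit 36.
      At 36: go right to 31.
        31 is a leaf — visit 31.
    Visit 22.
    At 22: go right to 15.
      15 is a leaf — visit 15.
Full in-order sequence: 35, 30, 38, 32, 3, 34, 9, 36, 31, 22, 15.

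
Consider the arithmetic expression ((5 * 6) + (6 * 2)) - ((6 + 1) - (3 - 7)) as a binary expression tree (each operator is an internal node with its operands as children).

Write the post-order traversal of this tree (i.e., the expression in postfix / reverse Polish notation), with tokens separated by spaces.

5 6 * 6 2 * + 6 1 + 3 7 - - -

Post-order on an expression tree gives postfix notation: for each operator, emit left operand, right operand, then the operator.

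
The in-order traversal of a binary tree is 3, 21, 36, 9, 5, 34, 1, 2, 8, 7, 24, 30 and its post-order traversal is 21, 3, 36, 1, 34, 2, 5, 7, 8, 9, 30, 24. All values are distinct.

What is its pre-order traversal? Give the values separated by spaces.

24 9 36 3 21 8 5 2 34 1 7 30

The last element of post-order is the root; it splits in-order into left and right subtrees.
Root 24: left subtree has 10 nodes {3, 21, 36, 9, 5, 34, 1, 2, 8, 7}, right has 1 {30}.
  Root 9: left subtree has 3 nodes {3, 21, 36}, right has 6 {5, 34, 1, 2, 8, 7}.
    Root 36: left subtree has 2 nodes {3, 21}, right has 0 { }.
      Root 3: left subtree has 0 nodes { }, right has 1 {21}.
    Root 8: left subtree has 4 nodes {5, 34, 1, 2}, right has 1 {7}.
      Root 5: left subtree has 0 nodes { }, right has 3 {34, 1, 2}.
        Root 2: left subtree has 2 nodes {34, 1}, right has 0 { }.
          Root 34: left subtree has 0 nodes { }, right has 1 {1}.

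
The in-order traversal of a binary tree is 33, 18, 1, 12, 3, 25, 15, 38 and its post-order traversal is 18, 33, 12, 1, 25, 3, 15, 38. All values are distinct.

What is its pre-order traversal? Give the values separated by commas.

38, 15, 3, 1, 33, 18, 12, 25

The last element of post-order is the root; it splits in-order into left and right subtrees.
Root 38: left subtree has 7 nodes {33, 18, 1, 12, 3, 25, 15}, right has 0 { }.
  Root 15: left subtree has 6 nodes {33, 18, 1, 12, 3, 25}, right has 0 { }.
    Root 3: left subtree has 4 nodes {33, 18, 1, 12}, right has 1 {25}.
      Root 1: left subtree has 2 nodes {33, 18}, right has 1 {12}.
        Root 33: left subtree has 0 nodes { }, right has 1 {18}.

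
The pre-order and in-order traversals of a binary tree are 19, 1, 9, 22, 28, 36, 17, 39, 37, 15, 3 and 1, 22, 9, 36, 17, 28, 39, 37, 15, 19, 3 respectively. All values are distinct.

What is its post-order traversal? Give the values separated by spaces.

The first element of pre-order is the root; it splits in-order into left and right subtrees.
Root 19: left subtree has 9 nodes {1, 22, 9, 36, 17, 28, 39, 37, 15}, right has 1 {3}.
  Root 1: left subtree has 0 nodes { }, right has 8 {22, 9, 36, 17, 28, 39, 37, 15}.
    Root 9: left subtree has 1 node {22}, right has 6 {36, 17, 28, 39, 37, 15}.
      Root 28: left subtree has 2 nodes {36, 17}, right has 3 {39, 37, 15}.
        Root 36: left subtree has 0 nodes { }, right has 1 {17}.
        Root 39: left subtree has 0 nodes { }, right has 2 {37, 15}.
          Root 37: left subtree has 0 nodes { }, right has 1 {15}.

22 17 36 15 37 39 28 9 1 3 19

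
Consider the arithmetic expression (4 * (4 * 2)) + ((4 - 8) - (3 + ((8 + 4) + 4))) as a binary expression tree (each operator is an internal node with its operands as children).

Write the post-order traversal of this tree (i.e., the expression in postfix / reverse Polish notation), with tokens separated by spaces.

4 4 2 * * 4 8 - 3 8 4 + 4 + + - +

Post-order on an expression tree gives postfix notation: for each operator, emit left operand, right operand, then the operator.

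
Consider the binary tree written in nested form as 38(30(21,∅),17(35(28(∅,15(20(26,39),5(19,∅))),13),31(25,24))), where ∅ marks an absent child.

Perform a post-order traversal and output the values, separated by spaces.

Post-order visits the left subtree, then the right subtree, then the node.
At 38: go left to 30.
  At 30: go left to 21.
    21 is a leaf — visit 21.
  At 30: no right child.
  Visit 30.
At 38: go right to 17.
  At 17: go left to 35.
    At 35: go left to 28.
      At 28: no left child.
      At 28: go right to 15.
        At 15: go left to 20.
          At 20: go left to 26.
            26 is a leaf — visit 26.
          At 20: go right to 39.
            39 is a leaf — visit 39.
          Visit 20.
        At 15: go right to 5.
          At 5: go left to 19.
            19 is a leaf — visit 19.
          At 5: no right child.
          Visit 5.
        Visit 15.
      Visit 28.
    At 35: go right to 13.
      13 is a leaf — visit 13.
    Visit 35.
  At 17: go right to 31.
    At 31: go left to 25.
      25 is a leaf — visit 25.
    At 31: go right to 24.
      24 is a leaf — visit 24.
    Visit 31.
  Visit 17.
Visit 38.

21 30 26 39 20 19 5 15 28 13 35 25 24 31 17 38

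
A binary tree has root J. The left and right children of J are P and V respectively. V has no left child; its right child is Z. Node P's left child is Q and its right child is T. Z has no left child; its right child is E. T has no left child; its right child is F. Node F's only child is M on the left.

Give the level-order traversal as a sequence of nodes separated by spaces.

Level-order visits nodes level by level from the root, left to right within each level.
Level 0: J
Level 1: P, V
Level 2: Q, T, Z
Level 3: F, E
Level 4: M

J P V Q T Z F E M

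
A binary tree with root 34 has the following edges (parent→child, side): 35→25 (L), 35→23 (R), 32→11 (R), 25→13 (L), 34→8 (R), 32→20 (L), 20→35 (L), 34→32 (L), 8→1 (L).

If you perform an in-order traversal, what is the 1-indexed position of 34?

In-order visits the left subtree, then the node, then the right subtree.
At 34: go left to 32.
  At 32: go left to 20.
    At 20: go left to 35.
      At 35: go left to 25.
        At 25: go left to 13.
          13 is a leaf — visit 13.
        Visit 25.
        At 25: no right child.
      Visit 35.
      At 35: go right to 23.
        23 is a leaf — visit 23.
    Visit 20.
    At 20: no right child.
  Visit 32.
  At 32: go right to 11.
    11 is a leaf — visit 11.
Visit 34.
At 34: go right to 8.
  At 8: go left to 1.
    1 is a leaf — visit 1.
  Visit 8.
  At 8: no right child.
Full in-order sequence: 13, 25, 35, 23, 20, 32, 11, 34, 1, 8.

8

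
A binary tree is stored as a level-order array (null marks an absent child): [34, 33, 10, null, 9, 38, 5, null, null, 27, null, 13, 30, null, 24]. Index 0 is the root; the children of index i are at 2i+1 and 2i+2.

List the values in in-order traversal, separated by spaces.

33 27 9 34 13 38 30 10 5 24

In-order visits the left subtree, then the node, then the right subtree.
At 34: go left to 33.
  At 33: no left child.
  Visit 33.
  At 33: go right to 9.
    At 9: go left to 27.
      27 is a leaf — visit 27.
    Visit 9.
    At 9: no right child.
Visit 34.
At 34: go right to 10.
  At 10: go left to 38.
    At 38: go left to 13.
      13 is a leaf — visit 13.
    Visit 38.
    At 38: go right to 30.
      30 is a leaf — visit 30.
  Visit 10.
  At 10: go right to 5.
    At 5: no left child.
    Visit 5.
    At 5: go right to 24.
      24 is a leaf — visit 24.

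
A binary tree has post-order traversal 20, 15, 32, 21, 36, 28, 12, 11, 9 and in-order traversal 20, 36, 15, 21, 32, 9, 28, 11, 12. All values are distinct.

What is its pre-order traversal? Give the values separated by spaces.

9 36 20 21 15 32 11 28 12

The last element of post-order is the root; it splits in-order into left and right subtrees.
Root 9: left subtree has 5 nodes {20, 36, 15, 21, 32}, right has 3 {28, 11, 12}.
  Root 36: left subtree has 1 node {20}, right has 3 {15, 21, 32}.
    Root 21: left subtree has 1 node {15}, right has 1 {32}.
  Root 11: left subtree has 1 node {28}, right has 1 {12}.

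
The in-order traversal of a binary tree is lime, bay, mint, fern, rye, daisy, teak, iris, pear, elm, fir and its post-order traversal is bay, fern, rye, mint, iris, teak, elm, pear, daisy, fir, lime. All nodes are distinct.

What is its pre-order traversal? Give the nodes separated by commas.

The last element of post-order is the root; it splits in-order into left and right subtrees.
Root lime: left subtree has 0 nodes { }, right has 10 {bay, mint, fern, rye, daisy, teak, iris, pear, elm, fir}.
  Root fir: left subtree has 9 nodes {bay, mint, fern, rye, daisy, teak, iris, pear, elm}, right has 0 { }.
    Root daisy: left subtree has 4 nodes {bay, mint, fern, rye}, right has 4 {teak, iris, pear, elm}.
      Root mint: left subtree has 1 node {bay}, right has 2 {fern, rye}.
        Root rye: left subtree has 1 node {fern}, right has 0 { }.
      Root pear: left subtree has 2 nodes {teak, iris}, right has 1 {elm}.
        Root teak: left subtree has 0 nodes { }, right has 1 {iris}.

lime, fir, daisy, mint, bay, rye, fern, pear, teak, iris, elm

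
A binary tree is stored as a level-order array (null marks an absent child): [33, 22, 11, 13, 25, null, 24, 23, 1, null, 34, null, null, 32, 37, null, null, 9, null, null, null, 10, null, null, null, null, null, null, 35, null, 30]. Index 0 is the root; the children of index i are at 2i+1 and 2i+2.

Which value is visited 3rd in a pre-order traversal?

Pre-order visits the node, then its left subtree, then its right subtree.
Visit 33.
At 33: go left to 22.
  Visit 22.
  At 22: go left to 13.
    Visit 13.
    At 13: go left to 23.
      23 is a leaf — visit 23.
    At 13: go right to 1.
      Visit 1.
      At 1: go left to 9.
        9 is a leaf — visit 9.
      At 1: no right child.
  At 22: go right to 25.
    Visit 25.
    At 25: no left child.
    At 25: go right to 34.
      Visit 34.
      At 34: go left to 10.
        10 is a leaf — visit 10.
      At 34: no right child.
At 33: go right to 11.
  Visit 11.
  At 11: no left child.
  At 11: go right to 24.
    Visit 24.
    At 24: go left to 32.
      Visit 32.
      At 32: no left child.
      At 32: go right to 35.
        35 is a leaf — visit 35.
    At 24: go right to 37.
      Visit 37.
      At 37: no left child.
      At 37: go right to 30.
        30 is a leaf — visit 30.
Full pre-order sequence: 33, 22, 13, 23, 1, 9, 25, 34, 10, 11, 24, 32, 35, 37, 30.

13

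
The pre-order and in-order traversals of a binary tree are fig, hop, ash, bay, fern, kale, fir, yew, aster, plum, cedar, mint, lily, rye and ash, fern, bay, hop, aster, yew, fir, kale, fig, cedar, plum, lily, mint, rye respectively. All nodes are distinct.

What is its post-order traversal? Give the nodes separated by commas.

The first element of pre-order is the root; it splits in-order into left and right subtrees.
Root fig: left subtree has 8 nodes {ash, fern, bay, hop, aster, yew, fir, kale}, right has 5 {cedar, plum, lily, mint, rye}.
  Root hop: left subtree has 3 nodes {ash, fern, bay}, right has 4 {aster, yew, fir, kale}.
    Root ash: left subtree has 0 nodes { }, right has 2 {fern, bay}.
      Root bay: left subtree has 1 node {fern}, right has 0 { }.
    Root kale: left subtree has 3 nodes {aster, yew, fir}, right has 0 { }.
      Root fir: left subtree has 2 nodes {aster, yew}, right has 0 { }.
        Root yew: left subtree has 1 node {aster}, right has 0 { }.
  Root plum: left subtree has 1 node {cedar}, right has 3 {lily, mint, rye}.
    Root mint: left subtree has 1 node {lily}, right has 1 {rye}.

fern, bay, ash, aster, yew, fir, kale, hop, cedar, lily, rye, mint, plum, fig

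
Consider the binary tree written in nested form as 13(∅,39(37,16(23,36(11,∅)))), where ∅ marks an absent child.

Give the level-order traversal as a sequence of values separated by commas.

Level-order visits nodes level by level from the root, left to right within each level.
Level 0: 13
Level 1: 39
Level 2: 37, 16
Level 3: 23, 36
Level 4: 11

13, 39, 37, 16, 23, 36, 11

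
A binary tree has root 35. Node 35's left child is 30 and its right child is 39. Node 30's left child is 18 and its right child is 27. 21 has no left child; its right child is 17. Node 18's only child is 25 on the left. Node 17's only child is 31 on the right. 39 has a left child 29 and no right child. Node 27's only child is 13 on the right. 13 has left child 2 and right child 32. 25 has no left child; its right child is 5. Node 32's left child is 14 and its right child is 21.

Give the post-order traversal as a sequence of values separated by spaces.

Post-order visits the left subtree, then the right subtree, then the node.
At 35: go left to 30.
  At 30: go left to 18.
    At 18: go left to 25.
      At 25: no left child.
      At 25: go right to 5.
        5 is a leaf — visit 5.
      Visit 25.
    At 18: no right child.
    Visit 18.
  At 30: go right to 27.
    At 27: no left child.
    At 27: go right to 13.
      At 13: go left to 2.
        2 is a leaf — visit 2.
      At 13: go right to 32.
        At 32: go left to 14.
          14 is a leaf — visit 14.
        At 32: go right to 21.
          At 21: no left child.
          At 21: go right to 17.
            At 17: no left child.
            At 17: go right to 31.
              31 is a leaf — visit 31.
            Visit 17.
          Visit 21.
        Visit 32.
      Visit 13.
    Visit 27.
  Visit 30.
At 35: go right to 39.
  At 39: go left to 29.
    29 is a leaf — visit 29.
  At 39: no right child.
  Visit 39.
Visit 35.

5 25 18 2 14 31 17 21 32 13 27 30 29 39 35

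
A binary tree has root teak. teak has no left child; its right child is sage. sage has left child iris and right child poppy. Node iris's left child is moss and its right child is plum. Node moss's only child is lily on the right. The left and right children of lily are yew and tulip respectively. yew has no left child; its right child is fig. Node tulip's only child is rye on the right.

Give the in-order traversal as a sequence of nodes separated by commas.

In-order visits the left subtree, then the node, then the right subtree.
At teak: no left child.
Visit teak.
At teak: go right to sage.
  At sage: go left to iris.
    At iris: go left to moss.
      At moss: no left child.
      Visit moss.
      At moss: go right to lily.
        At lily: go left to yew.
          At yew: no left child.
          Visit yew.
          At yew: go right to fig.
            fig is a leaf — visit fig.
        Visit lily.
        At lily: go right to tulip.
          At tulip: no left child.
          Visit tulip.
          At tulip: go right to rye.
            rye is a leaf — visit rye.
    Visit iris.
    At iris: go right to plum.
      plum is a leaf — visit plum.
  Visit sage.
  At sage: go right to poppy.
    poppy is a leaf — visit poppy.

teak, moss, yew, fig, lily, tulip, rye, iris, plum, sage, poppy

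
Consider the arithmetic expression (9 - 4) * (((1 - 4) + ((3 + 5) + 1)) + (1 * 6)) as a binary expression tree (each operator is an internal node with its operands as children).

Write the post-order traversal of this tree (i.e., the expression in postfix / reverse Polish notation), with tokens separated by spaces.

Post-order on an expression tree gives postfix notation: for each operator, emit left operand, right operand, then the operator.

9 4 - 1 4 - 3 5 + 1 + + 1 6 * + *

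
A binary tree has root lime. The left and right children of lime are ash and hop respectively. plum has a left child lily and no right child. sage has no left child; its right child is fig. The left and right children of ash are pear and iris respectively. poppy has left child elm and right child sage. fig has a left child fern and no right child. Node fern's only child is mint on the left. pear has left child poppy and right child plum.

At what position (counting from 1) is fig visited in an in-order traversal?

6

In-order visits the left subtree, then the node, then the right subtree.
At lime: go left to ash.
  At ash: go left to pear.
    At pear: go left to poppy.
      At poppy: go left to elm.
        elm is a leaf — visit elm.
      Visit poppy.
      At poppy: go right to sage.
        At sage: no left child.
        Visit sage.
        At sage: go right to fig.
          At fig: go left to fern.
            At fern: go left to mint.
              mint is a leaf — visit mint.
            Visit fern.
            At fern: no right child.
          Visit fig.
          At fig: no right child.
    Visit pear.
    At pear: go right to plum.
      At plum: go left to lily.
        lily is a leaf — visit lily.
      Visit plum.
      At plum: no right child.
  Visit ash.
  At ash: go right to iris.
    iris is a leaf — visit iris.
Visit lime.
At lime: go right to hop.
  hop is a leaf — visit hop.
Full in-order sequence: elm, poppy, sage, mint, fern, fig, pear, lily, plum, ash, iris, lime, hop.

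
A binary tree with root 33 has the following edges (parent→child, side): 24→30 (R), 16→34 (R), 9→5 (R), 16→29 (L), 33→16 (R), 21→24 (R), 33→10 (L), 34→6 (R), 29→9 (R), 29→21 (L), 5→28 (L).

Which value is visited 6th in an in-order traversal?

29

In-order visits the left subtree, then the node, then the right subtree.
At 33: go left to 10.
  10 is a leaf — visit 10.
Visit 33.
At 33: go right to 16.
  At 16: go left to 29.
    At 29: go left to 21.
      At 21: no left child.
      Visit 21.
      At 21: go right to 24.
        At 24: no left child.
        Visit 24.
        At 24: go right to 30.
          30 is a leaf — visit 30.
    Visit 29.
    At 29: go right to 9.
      At 9: no left child.
      Visit 9.
      At 9: go right to 5.
        At 5: go left to 28.
          28 is a leaf — visit 28.
        Visit 5.
        At 5: no right child.
  Visit 16.
  At 16: go right to 34.
    At 34: no left child.
    Visit 34.
    At 34: go right to 6.
      6 is a leaf — visit 6.
Full in-order sequence: 10, 33, 21, 24, 30, 29, 9, 28, 5, 16, 34, 6.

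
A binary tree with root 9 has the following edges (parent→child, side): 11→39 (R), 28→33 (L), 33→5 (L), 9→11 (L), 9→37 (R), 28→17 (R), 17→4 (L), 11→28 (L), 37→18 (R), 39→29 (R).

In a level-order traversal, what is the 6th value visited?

Level-order visits nodes level by level from the root, left to right within each level.
Level 0: 9
Level 1: 11, 37
Level 2: 28, 39, 18
Level 3: 33, 17, 29
Level 4: 5, 4
Full level-order sequence: 9, 11, 37, 28, 39, 18, 33, 17, 29, 5, 4.

18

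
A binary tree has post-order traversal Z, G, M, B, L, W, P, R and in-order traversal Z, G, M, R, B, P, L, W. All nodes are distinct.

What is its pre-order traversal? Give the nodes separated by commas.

The last element of post-order is the root; it splits in-order into left and right subtrees.
Root R: left subtree has 3 nodes {Z, G, M}, right has 4 {B, P, L, W}.
  Root M: left subtree has 2 nodes {Z, G}, right has 0 { }.
    Root G: left subtree has 1 node {Z}, right has 0 { }.
  Root P: left subtree has 1 node {B}, right has 2 {L, W}.
    Root W: left subtree has 1 node {L}, right has 0 { }.

R, M, G, Z, P, B, W, L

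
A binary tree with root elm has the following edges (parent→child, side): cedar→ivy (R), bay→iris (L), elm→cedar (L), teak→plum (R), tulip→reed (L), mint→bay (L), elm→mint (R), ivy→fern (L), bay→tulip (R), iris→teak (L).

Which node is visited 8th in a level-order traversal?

tulip

Level-order visits nodes level by level from the root, left to right within each level.
Level 0: elm
Level 1: cedar, mint
Level 2: ivy, bay
Level 3: fern, iris, tulip
Level 4: teak, reed
Level 5: plum
Full level-order sequence: elm, cedar, mint, ivy, bay, fern, iris, tulip, teak, reed, plum.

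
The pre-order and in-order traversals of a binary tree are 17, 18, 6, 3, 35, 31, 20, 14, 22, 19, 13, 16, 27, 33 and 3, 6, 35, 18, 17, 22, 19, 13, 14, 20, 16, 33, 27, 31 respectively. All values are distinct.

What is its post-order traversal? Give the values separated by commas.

3, 35, 6, 18, 13, 19, 22, 14, 33, 27, 16, 20, 31, 17

The first element of pre-order is the root; it splits in-order into left and right subtrees.
Root 17: left subtree has 4 nodes {3, 6, 35, 18}, right has 9 {22, 19, 13, 14, 20, 16, 33, 27, 31}.
  Root 18: left subtree has 3 nodes {3, 6, 35}, right has 0 { }.
    Root 6: left subtree has 1 node {3}, right has 1 {35}.
  Root 31: left subtree has 8 nodes {22, 19, 13, 14, 20, 16, 33, 27}, right has 0 { }.
    Root 20: left subtree has 4 nodes {22, 19, 13, 14}, right has 3 {16, 33, 27}.
      Root 14: left subtree has 3 nodes {22, 19, 13}, right has 0 { }.
        Root 22: left subtree has 0 nodes { }, right has 2 {19, 13}.
          Root 19: left subtree has 0 nodes { }, right has 1 {13}.
      Root 16: left subtree has 0 nodes { }, right has 2 {33, 27}.
        Root 27: left subtree has 1 node {33}, right has 0 { }.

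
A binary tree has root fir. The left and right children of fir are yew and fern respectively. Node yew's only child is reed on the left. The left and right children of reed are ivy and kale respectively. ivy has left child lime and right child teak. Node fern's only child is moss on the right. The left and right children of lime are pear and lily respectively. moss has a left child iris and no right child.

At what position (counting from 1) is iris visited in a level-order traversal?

Level-order visits nodes level by level from the root, left to right within each level.
Level 0: fir
Level 1: yew, fern
Level 2: reed, moss
Level 3: ivy, kale, iris
Level 4: lime, teak
Level 5: pear, lily
Full level-order sequence: fir, yew, fern, reed, moss, ivy, kale, iris, lime, teak, pear, lily.

8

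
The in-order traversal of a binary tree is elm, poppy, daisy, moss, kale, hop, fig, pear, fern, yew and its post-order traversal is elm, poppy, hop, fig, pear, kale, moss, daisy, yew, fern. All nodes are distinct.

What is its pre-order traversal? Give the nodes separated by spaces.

fern daisy poppy elm moss kale pear fig hop yew

The last element of post-order is the root; it splits in-order into left and right subtrees.
Root fern: left subtree has 8 nodes {elm, poppy, daisy, moss, kale, hop, fig, pear}, right has 1 {yew}.
  Root daisy: left subtree has 2 nodes {elm, poppy}, right has 5 {moss, kale, hop, fig, pear}.
    Root poppy: left subtree has 1 node {elm}, right has 0 { }.
    Root moss: left subtree has 0 nodes { }, right has 4 {kale, hop, fig, pear}.
      Root kale: left subtree has 0 nodes { }, right has 3 {hop, fig, pear}.
        Root pear: left subtree has 2 nodes {hop, fig}, right has 0 { }.
          Root fig: left subtree has 1 node {hop}, right has 0 { }.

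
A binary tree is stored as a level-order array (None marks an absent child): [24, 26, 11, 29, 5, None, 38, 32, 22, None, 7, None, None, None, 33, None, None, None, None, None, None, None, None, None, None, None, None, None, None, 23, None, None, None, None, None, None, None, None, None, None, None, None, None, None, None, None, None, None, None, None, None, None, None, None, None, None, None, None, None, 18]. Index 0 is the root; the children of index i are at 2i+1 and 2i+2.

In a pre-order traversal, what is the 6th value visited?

5

Pre-order visits the node, then its left subtree, then its right subtree.
Visit 24.
At 24: go left to 26.
  Visit 26.
  At 26: go left to 29.
    Visit 29.
    At 29: go left to 32.
      32 is a leaf — visit 32.
    At 29: go right to 22.
      22 is a leaf — visit 22.
  At 26: go right to 5.
    Visit 5.
    At 5: no left child.
    At 5: go right to 7.
      7 is a leaf — visit 7.
At 24: go right to 11.
  Visit 11.
  At 11: no left child.
  At 11: go right to 38.
    Visit 38.
    At 38: no left child.
    At 38: go right to 33.
      Visit 33.
      At 33: go left to 23.
        Visit 23.
        At 23: go left to 18.
          18 is a leaf — visit 18.
        At 23: no right child.
      At 33: no right child.
Full pre-order sequence: 24, 26, 29, 32, 22, 5, 7, 11, 38, 33, 23, 18.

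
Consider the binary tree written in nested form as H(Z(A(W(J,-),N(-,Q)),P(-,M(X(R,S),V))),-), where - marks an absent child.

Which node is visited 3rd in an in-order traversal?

A

In-order visits the left subtree, then the node, then the right subtree.
At H: go left to Z.
  At Z: go left to A.
    At A: go left to W.
      At W: go left to J.
        J is a leaf — visit J.
      Visit W.
      At W: no right child.
    Visit A.
    At A: go right to N.
      At N: no left child.
      Visit N.
      At N: go right to Q.
        Q is a leaf — visit Q.
  Visit Z.
  At Z: go right to P.
    At P: no left child.
    Visit P.
    At P: go right to M.
      At M: go left to X.
        At X: go left to R.
          R is a leaf — visit R.
        Visit X.
        At X: go right to S.
          S is a leaf — visit S.
      Visit M.
      At M: go right to V.
        V is a leaf — visit V.
Visit H.
At H: no right child.
Full in-order sequence: J, W, A, N, Q, Z, P, R, X, S, M, V, H.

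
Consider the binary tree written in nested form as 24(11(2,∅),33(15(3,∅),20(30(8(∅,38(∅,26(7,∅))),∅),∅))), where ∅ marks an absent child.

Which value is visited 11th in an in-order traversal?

In-order visits the left subtree, then the node, then the right subtree.
At 24: go left to 11.
  At 11: go left to 2.
    2 is a leaf — visit 2.
  Visit 11.
  At 11: no right child.
Visit 24.
At 24: go right to 33.
  At 33: go left to 15.
    At 15: go left to 3.
      3 is a leaf — visit 3.
    Visit 15.
    At 15: no right child.
  Visit 33.
  At 33: go right to 20.
    At 20: go left to 30.
      At 30: go left to 8.
        At 8: no left child.
        Visit 8.
        At 8: go right to 38.
          At 38: no left child.
          Visit 38.
          At 38: go right to 26.
            At 26: go left to 7.
              7 is a leaf — visit 7.
            Visit 26.
            At 26: no right child.
      Visit 30.
      At 30: no right child.
    Visit 20.
    At 20: no right child.
Full in-order sequence: 2, 11, 24, 3, 15, 33, 8, 38, 7, 26, 30, 20.

30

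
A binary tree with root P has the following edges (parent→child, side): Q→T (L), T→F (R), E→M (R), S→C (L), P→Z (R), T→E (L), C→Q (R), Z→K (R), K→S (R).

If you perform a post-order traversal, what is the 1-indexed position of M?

1

Post-order visits the left subtree, then the right subtree, then the node.
At P: no left child.
At P: go right to Z.
  At Z: no left child.
  At Z: go right to K.
    At K: no left child.
    At K: go right to S.
      At S: go left to C.
        At C: no left child.
        At C: go right to Q.
          At Q: go left to T.
            At T: go left to E.
              At E: no left child.
              At E: go right to M.
                M is a leaf — visit M.
              Visit E.
            At T: go right to F.
              F is a leaf — visit F.
            Visit T.
          At Q: no right child.
          Visit Q.
        Visit C.
      At S: no right child.
      Visit S.
    Visit K.
  Visit Z.
Visit P.
Full post-order sequence: M, E, F, T, Q, C, S, K, Z, P.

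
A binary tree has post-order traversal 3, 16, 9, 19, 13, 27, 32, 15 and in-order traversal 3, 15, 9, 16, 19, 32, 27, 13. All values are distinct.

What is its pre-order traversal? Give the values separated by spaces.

15 3 32 19 9 16 27 13

The last element of post-order is the root; it splits in-order into left and right subtrees.
Root 15: left subtree has 1 node {3}, right has 6 {9, 16, 19, 32, 27, 13}.
  Root 32: left subtree has 3 nodes {9, 16, 19}, right has 2 {27, 13}.
    Root 19: left subtree has 2 nodes {9, 16}, right has 0 { }.
      Root 9: left subtree has 0 nodes { }, right has 1 {16}.
    Root 27: left subtree has 0 nodes { }, right has 1 {13}.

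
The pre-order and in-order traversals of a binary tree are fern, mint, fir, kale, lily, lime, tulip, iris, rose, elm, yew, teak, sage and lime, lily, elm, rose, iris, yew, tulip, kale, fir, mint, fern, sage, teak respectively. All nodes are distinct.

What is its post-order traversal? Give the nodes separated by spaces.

lime elm rose yew iris tulip lily kale fir mint sage teak fern

The first element of pre-order is the root; it splits in-order into left and right subtrees.
Root fern: left subtree has 10 nodes {lime, lily, elm, rose, iris, yew, tulip, kale, fir, mint}, right has 2 {sage, teak}.
  Root mint: left subtree has 9 nodes {lime, lily, elm, rose, iris, yew, tulip, kale, fir}, right has 0 { }.
    Root fir: left subtree has 8 nodes {lime, lily, elm, rose, iris, yew, tulip, kale}, right has 0 { }.
      Root kale: left subtree has 7 nodes {lime, lily, elm, rose, iris, yew, tulip}, right has 0 { }.
        Root lily: left subtree has 1 node {lime}, right has 5 {elm, rose, iris, yew, tulip}.
          Root tulip: left subtree has 4 nodes {elm, rose, iris, yew}, right has 0 { }.
            Root iris: left subtree has 2 nodes {elm, rose}, right has 1 {yew}.
              Root rose: left subtree has 1 node {elm}, right has 0 { }.
  Root teak: left subtree has 1 node {sage}, right has 0 { }.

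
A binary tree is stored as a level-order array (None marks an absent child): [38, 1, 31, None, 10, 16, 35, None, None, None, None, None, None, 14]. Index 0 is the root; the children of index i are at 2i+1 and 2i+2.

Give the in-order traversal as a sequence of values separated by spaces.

1 10 38 16 31 14 35

In-order visits the left subtree, then the node, then the right subtree.
At 38: go left to 1.
  At 1: no left child.
  Visit 1.
  At 1: go right to 10.
    10 is a leaf — visit 10.
Visit 38.
At 38: go right to 31.
  At 31: go left to 16.
    16 is a leaf — visit 16.
  Visit 31.
  At 31: go right to 35.
    At 35: go left to 14.
      14 is a leaf — visit 14.
    Visit 35.
    At 35: no right child.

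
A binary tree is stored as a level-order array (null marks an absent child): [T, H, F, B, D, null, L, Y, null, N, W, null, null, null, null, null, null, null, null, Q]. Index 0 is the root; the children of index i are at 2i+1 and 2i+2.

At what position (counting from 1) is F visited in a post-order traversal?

Post-order visits the left subtree, then the right subtree, then the node.
At T: go left to H.
  At H: go left to B.
    At B: go left to Y.
      Y is a leaf — visit Y.
    At B: no right child.
    Visit B.
  At H: go right to D.
    At D: go left to N.
      At N: go left to Q.
        Q is a leaf — visit Q.
      At N: no right child.
      Visit N.
    At D: go right to W.
      W is a leaf — visit W.
    Visit D.
  Visit H.
At T: go right to F.
  At F: no left child.
  At F: go right to L.
    L is a leaf — visit L.
  Visit F.
Visit T.
Full post-order sequence: Y, B, Q, N, W, D, H, L, F, T.

9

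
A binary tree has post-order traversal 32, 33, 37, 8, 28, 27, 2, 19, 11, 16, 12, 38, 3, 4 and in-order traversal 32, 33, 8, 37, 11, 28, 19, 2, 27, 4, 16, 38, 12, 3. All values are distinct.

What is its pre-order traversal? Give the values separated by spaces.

4 11 8 33 32 37 19 28 2 27 3 38 16 12

The last element of post-order is the root; it splits in-order into left and right subtrees.
Root 4: left subtree has 9 nodes {32, 33, 8, 37, 11, 28, 19, 2, 27}, right has 4 {16, 38, 12, 3}.
  Root 11: left subtree has 4 nodes {32, 33, 8, 37}, right has 4 {28, 19, 2, 27}.
    Root 8: left subtree has 2 nodes {32, 33}, right has 1 {37}.
      Root 33: left subtree has 1 node {32}, right has 0 { }.
    Root 19: left subtree has 1 node {28}, right has 2 {2, 27}.
      Root 2: left subtree has 0 nodes { }, right has 1 {27}.
  Root 3: left subtree has 3 nodes {16, 38, 12}, right has 0 { }.
    Root 38: left subtree has 1 node {16}, right has 1 {12}.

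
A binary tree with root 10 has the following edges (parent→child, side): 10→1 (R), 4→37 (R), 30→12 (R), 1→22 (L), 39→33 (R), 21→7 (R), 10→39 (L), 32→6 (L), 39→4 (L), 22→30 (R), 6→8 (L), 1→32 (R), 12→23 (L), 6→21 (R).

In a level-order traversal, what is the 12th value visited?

8

Level-order visits nodes level by level from the root, left to right within each level.
Level 0: 10
Level 1: 39, 1
Level 2: 4, 33, 22, 32
Level 3: 37, 30, 6
Level 4: 12, 8, 21
Level 5: 23, 7
Full level-order sequence: 10, 39, 1, 4, 33, 22, 32, 37, 30, 6, 12, 8, 21, 23, 7.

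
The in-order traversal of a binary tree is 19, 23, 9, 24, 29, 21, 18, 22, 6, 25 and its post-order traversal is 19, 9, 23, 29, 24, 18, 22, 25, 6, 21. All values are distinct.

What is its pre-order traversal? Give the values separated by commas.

21, 24, 23, 19, 9, 29, 6, 22, 18, 25

The last element of post-order is the root; it splits in-order into left and right subtrees.
Root 21: left subtree has 5 nodes {19, 23, 9, 24, 29}, right has 4 {18, 22, 6, 25}.
  Root 24: left subtree has 3 nodes {19, 23, 9}, right has 1 {29}.
    Root 23: left subtree has 1 node {19}, right has 1 {9}.
  Root 6: left subtree has 2 nodes {18, 22}, right has 1 {25}.
    Root 22: left subtree has 1 node {18}, right has 0 { }.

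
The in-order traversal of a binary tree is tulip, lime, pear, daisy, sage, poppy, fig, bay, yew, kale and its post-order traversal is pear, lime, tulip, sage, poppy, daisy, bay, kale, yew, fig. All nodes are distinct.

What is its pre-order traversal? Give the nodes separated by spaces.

fig daisy tulip lime pear poppy sage yew bay kale

The last element of post-order is the root; it splits in-order into left and right subtrees.
Root fig: left subtree has 6 nodes {tulip, lime, pear, daisy, sage, poppy}, right has 3 {bay, yew, kale}.
  Root daisy: left subtree has 3 nodes {tulip, lime, pear}, right has 2 {sage, poppy}.
    Root tulip: left subtree has 0 nodes { }, right has 2 {lime, pear}.
      Root lime: left subtree has 0 nodes { }, right has 1 {pear}.
    Root poppy: left subtree has 1 node {sage}, right has 0 { }.
  Root yew: left subtree has 1 node {bay}, right has 1 {kale}.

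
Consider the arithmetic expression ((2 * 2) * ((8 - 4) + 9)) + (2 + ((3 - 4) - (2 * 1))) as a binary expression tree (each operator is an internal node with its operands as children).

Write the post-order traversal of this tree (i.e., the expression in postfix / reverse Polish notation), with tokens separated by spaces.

2 2 * 8 4 - 9 + * 2 3 4 - 2 1 * - + +

Post-order on an expression tree gives postfix notation: for each operator, emit left operand, right operand, then the operator.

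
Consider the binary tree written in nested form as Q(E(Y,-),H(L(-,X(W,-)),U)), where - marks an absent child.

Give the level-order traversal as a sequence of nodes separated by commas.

Level-order visits nodes level by level from the root, left to right within each level.
Level 0: Q
Level 1: E, H
Level 2: Y, L, U
Level 3: X
Level 4: W

Q, E, H, Y, L, U, X, W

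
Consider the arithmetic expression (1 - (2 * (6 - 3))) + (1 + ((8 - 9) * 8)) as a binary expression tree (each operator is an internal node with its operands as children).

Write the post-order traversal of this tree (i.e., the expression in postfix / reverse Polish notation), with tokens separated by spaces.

1 2 6 3 - * - 1 8 9 - 8 * + +

Post-order on an expression tree gives postfix notation: for each operator, emit left operand, right operand, then the operator.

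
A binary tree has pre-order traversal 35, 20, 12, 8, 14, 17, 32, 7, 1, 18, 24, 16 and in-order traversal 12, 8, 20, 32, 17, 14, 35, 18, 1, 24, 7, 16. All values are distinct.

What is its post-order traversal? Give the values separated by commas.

The first element of pre-order is the root; it splits in-order into left and right subtrees.
Root 35: left subtree has 6 nodes {12, 8, 20, 32, 17, 14}, right has 5 {18, 1, 24, 7, 16}.
  Root 20: left subtree has 2 nodes {12, 8}, right has 3 {32, 17, 14}.
    Root 12: left subtree has 0 nodes { }, right has 1 {8}.
    Root 14: left subtree has 2 nodes {32, 17}, right has 0 { }.
      Root 17: left subtree has 1 node {32}, right has 0 { }.
  Root 7: left subtree has 3 nodes {18, 1, 24}, right has 1 {16}.
    Root 1: left subtree has 1 node {18}, right has 1 {24}.

8, 12, 32, 17, 14, 20, 18, 24, 1, 16, 7, 35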